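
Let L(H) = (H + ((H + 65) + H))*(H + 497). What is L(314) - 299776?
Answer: 516901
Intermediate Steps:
L(H) = (65 + 3*H)*(497 + H) (L(H) = (H + ((65 + H) + H))*(497 + H) = (H + (65 + 2*H))*(497 + H) = (65 + 3*H)*(497 + H))
L(314) - 299776 = (32305 + 3*314² + 1556*314) - 299776 = (32305 + 3*98596 + 488584) - 299776 = (32305 + 295788 + 488584) - 299776 = 816677 - 299776 = 516901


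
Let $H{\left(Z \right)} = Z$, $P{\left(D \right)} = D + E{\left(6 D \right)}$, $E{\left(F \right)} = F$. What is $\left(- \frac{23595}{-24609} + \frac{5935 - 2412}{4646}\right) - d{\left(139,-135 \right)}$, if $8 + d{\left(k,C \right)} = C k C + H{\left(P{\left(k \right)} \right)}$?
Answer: $- \frac{7429438840397}{2931626} \approx -2.5342 \cdot 10^{6}$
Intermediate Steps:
$P{\left(D \right)} = 7 D$ ($P{\left(D \right)} = D + 6 D = 7 D$)
$d{\left(k,C \right)} = -8 + 7 k + k C^{2}$ ($d{\left(k,C \right)} = -8 + \left(C k C + 7 k\right) = -8 + \left(k C^{2} + 7 k\right) = -8 + \left(7 k + k C^{2}\right) = -8 + 7 k + k C^{2}$)
$\left(- \frac{23595}{-24609} + \frac{5935 - 2412}{4646}\right) - d{\left(139,-135 \right)} = \left(- \frac{23595}{-24609} + \frac{5935 - 2412}{4646}\right) - \left(-8 + 7 \cdot 139 + 139 \left(-135\right)^{2}\right) = \left(\left(-23595\right) \left(- \frac{1}{24609}\right) + 3523 \cdot \frac{1}{4646}\right) - \left(-8 + 973 + 139 \cdot 18225\right) = \left(\frac{605}{631} + \frac{3523}{4646}\right) - \left(-8 + 973 + 2533275\right) = \frac{5033843}{2931626} - 2534240 = - \frac{7429438840397}{2931626}$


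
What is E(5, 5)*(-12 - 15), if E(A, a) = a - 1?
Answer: -108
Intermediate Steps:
E(A, a) = -1 + a
E(5, 5)*(-12 - 15) = (-1 + 5)*(-12 - 15) = 4*(-27) = -108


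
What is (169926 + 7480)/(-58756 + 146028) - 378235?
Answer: -16504573757/43636 ≈ -3.7823e+5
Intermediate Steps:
(169926 + 7480)/(-58756 + 146028) - 378235 = 177406/87272 - 378235 = 177406*(1/87272) - 378235 = 88703/43636 - 378235 = -16504573757/43636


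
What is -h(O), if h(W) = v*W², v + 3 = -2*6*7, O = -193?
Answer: 3240663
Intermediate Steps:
v = -87 (v = -3 - 2*6*7 = -3 - 12*7 = -3 - 84 = -87)
h(W) = -87*W²
-h(O) = -(-87)*(-193)² = -(-87)*37249 = -1*(-3240663) = 3240663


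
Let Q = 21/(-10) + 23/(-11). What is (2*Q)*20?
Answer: -1844/11 ≈ -167.64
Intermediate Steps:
Q = -461/110 (Q = 21*(-⅒) + 23*(-1/11) = -21/10 - 23/11 = -461/110 ≈ -4.1909)
(2*Q)*20 = (2*(-461/110))*20 = -461/55*20 = -1844/11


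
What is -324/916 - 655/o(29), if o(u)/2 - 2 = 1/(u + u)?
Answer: -4359332/26793 ≈ -162.70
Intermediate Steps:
o(u) = 4 + 1/u (o(u) = 4 + 2/(u + u) = 4 + 2/((2*u)) = 4 + 2*(1/(2*u)) = 4 + 1/u)
-324/916 - 655/o(29) = -324/916 - 655/(4 + 1/29) = -324*1/916 - 655/(4 + 1/29) = -81/229 - 655/117/29 = -81/229 - 655*29/117 = -81/229 - 18995/117 = -4359332/26793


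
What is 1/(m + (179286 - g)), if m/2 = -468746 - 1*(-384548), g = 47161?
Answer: -1/36271 ≈ -2.7570e-5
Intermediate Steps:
m = -168396 (m = 2*(-468746 - 1*(-384548)) = 2*(-468746 + 384548) = 2*(-84198) = -168396)
1/(m + (179286 - g)) = 1/(-168396 + (179286 - 1*47161)) = 1/(-168396 + (179286 - 47161)) = 1/(-168396 + 132125) = 1/(-36271) = -1/36271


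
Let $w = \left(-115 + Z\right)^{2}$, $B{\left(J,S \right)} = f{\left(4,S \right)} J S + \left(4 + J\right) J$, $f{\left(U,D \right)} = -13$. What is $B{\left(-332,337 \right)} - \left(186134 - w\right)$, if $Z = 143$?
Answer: $1378038$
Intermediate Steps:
$B{\left(J,S \right)} = J \left(4 + J\right) - 13 J S$ ($B{\left(J,S \right)} = - 13 J S + \left(4 + J\right) J = - 13 J S + J \left(4 + J\right) = J \left(4 + J\right) - 13 J S$)
$w = 784$ ($w = \left(-115 + 143\right)^{2} = 28^{2} = 784$)
$B{\left(-332,337 \right)} - \left(186134 - w\right) = - 332 \left(4 - 332 - 4381\right) - \left(186134 - 784\right) = \left(-332\right) \left(-4709\right) - 185350 = 1563388 - 185350 = 1378038$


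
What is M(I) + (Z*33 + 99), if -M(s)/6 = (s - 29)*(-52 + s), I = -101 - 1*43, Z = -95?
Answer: -206484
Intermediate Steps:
I = -144 (I = -101 - 43 = -144)
M(s) = -6*(-52 + s)*(-29 + s) (M(s) = -6*(s - 29)*(-52 + s) = -6*(-29 + s)*(-52 + s) = -6*(-52 + s)*(-29 + s))
M(I) + (Z*33 + 99) = (-9048 - 6*(-144)² + 486*(-144)) + (-95*33 + 99) = (-9048 - 6*20736 - 69984) + (-3135 + 99) = (-9048 - 124416 - 69984) - 3036 = -203448 - 3036 = -206484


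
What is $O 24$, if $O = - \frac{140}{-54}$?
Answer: $\frac{560}{9} \approx 62.222$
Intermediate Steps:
$O = \frac{70}{27}$ ($O = \left(-140\right) \left(- \frac{1}{54}\right) = \frac{70}{27} \approx 2.5926$)
$O 24 = \frac{70}{27} \cdot 24 = \frac{560}{9}$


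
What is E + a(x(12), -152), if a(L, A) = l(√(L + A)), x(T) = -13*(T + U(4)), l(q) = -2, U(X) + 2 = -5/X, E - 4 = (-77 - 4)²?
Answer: 6563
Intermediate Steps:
E = 6565 (E = 4 + (-77 - 4)² = 4 + (-81)² = 4 + 6561 = 6565)
U(X) = -2 - 5/X
x(T) = 169/4 - 13*T (x(T) = -13*(T + (-2 - 5/4)) = -13*(T - 13/4) = -13*(-13/4 + T) = 169/4 - 13*T)
a(L, A) = -2
E + a(x(12), -152) = 6565 - 2 = 6563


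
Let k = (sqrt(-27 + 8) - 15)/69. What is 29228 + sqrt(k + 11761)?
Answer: 29228 + sqrt(55993086 + 69*I*sqrt(19))/69 ≈ 29336.0 + 0.00029126*I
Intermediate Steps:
k = -5/23 + I*sqrt(19)/69 (k = (sqrt(-19) - 15)/69 = (I*sqrt(19) - 15)/69 = (-15 + I*sqrt(19))/69 = -5/23 + I*sqrt(19)/69 ≈ -0.21739 + 0.063172*I)
29228 + sqrt(k + 11761) = 29228 + sqrt((-5/23 + I*sqrt(19)/69) + 11761) = 29228 + sqrt(270498/23 + I*sqrt(19)/69)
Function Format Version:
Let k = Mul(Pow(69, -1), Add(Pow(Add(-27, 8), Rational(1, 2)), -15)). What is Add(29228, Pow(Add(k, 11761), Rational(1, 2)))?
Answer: Add(29228, Mul(Rational(1, 69), Pow(Add(55993086, Mul(69, I, Pow(19, Rational(1, 2)))), Rational(1, 2)))) ≈ Add(29336., Mul(0.00029126, I))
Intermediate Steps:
k = Add(Rational(-5, 23), Mul(Rational(1, 69), I, Pow(19, Rational(1, 2)))) (k = Mul(Rational(1, 69), Add(Pow(-19, Rational(1, 2)), -15)) = Mul(Rational(1, 69), Add(Mul(I, Pow(19, Rational(1, 2))), -15)) = Mul(Rational(1, 69), Add(-15, Mul(I, Pow(19, Rational(1, 2))))) = Add(Rational(-5, 23), Mul(Rational(1, 69), I, Pow(19, Rational(1, 2)))) ≈ Add(-0.21739, Mul(0.063172, I)))
Add(29228, Pow(Add(k, 11761), Rational(1, 2))) = Add(29228, Pow(Add(Add(Rational(-5, 23), Mul(Rational(1, 69), I, Pow(19, Rational(1, 2)))), 11761), Rational(1, 2))) = Add(29228, Pow(Add(Rational(270498, 23), Mul(Rational(1, 69), I, Pow(19, Rational(1, 2)))), Rational(1, 2)))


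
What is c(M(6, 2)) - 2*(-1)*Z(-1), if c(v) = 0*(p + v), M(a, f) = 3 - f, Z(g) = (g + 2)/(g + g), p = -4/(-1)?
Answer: -1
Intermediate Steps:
p = 4 (p = -4*(-1) = 4)
Z(g) = (2 + g)/(2*g) (Z(g) = (2 + g)/((2*g)) = (2 + g)*(1/(2*g)) = (2 + g)/(2*g))
c(v) = 0 (c(v) = 0*(4 + v) = 0)
c(M(6, 2)) - 2*(-1)*Z(-1) = 0 - 2*(-1)*(½)*(2 - 1)/(-1) = 0 - (-2)*(½)*(-1)*1 = 0 - (-2)*(-1)/2 = 0 - 1*1 = 0 - 1 = -1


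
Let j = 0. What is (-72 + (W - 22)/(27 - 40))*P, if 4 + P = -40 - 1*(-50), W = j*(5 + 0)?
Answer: -5484/13 ≈ -421.85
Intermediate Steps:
W = 0 (W = 0*(5 + 0) = 0*5 = 0)
P = 6 (P = -4 + (-40 - 1*(-50)) = -4 + (-40 + 50) = -4 + 10 = 6)
(-72 + (W - 22)/(27 - 40))*P = (-72 + (0 - 22)/(27 - 40))*6 = (-72 - 22/(-13))*6 = (-72 - 22*(-1/13))*6 = (-72 + 22/13)*6 = -914/13*6 = -5484/13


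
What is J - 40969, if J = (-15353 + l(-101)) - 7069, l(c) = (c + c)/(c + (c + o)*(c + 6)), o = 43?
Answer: -342882121/5409 ≈ -63391.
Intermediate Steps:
l(c) = 2*c/(c + (6 + c)*(43 + c)) (l(c) = (c + c)/(c + (c + 43)*(c + 6)) = (2*c)/(c + (43 + c)*(6 + c)) = (2*c)/(c + (6 + c)*(43 + c)) = 2*c/(c + (6 + c)*(43 + c)))
J = -121280800/5409 (J = (-15353 + 2*(-101)/(258 + (-101)**2 + 50*(-101))) - 7069 = (-15353 + 2*(-101)/(258 + 10201 - 5050)) - 7069 = (-15353 + 2*(-101)/5409) - 7069 = (-15353 + 2*(-101)*(1/5409)) - 7069 = (-15353 - 202/5409) - 7069 = -83044579/5409 - 7069 = -121280800/5409 ≈ -22422.)
J - 40969 = -121280800/5409 - 40969 = -342882121/5409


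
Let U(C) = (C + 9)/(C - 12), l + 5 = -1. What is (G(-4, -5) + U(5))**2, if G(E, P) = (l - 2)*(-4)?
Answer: 900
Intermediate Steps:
l = -6 (l = -5 - 1 = -6)
G(E, P) = 32 (G(E, P) = (-6 - 2)*(-4) = -8*(-4) = 32)
U(C) = (9 + C)/(-12 + C)
(G(-4, -5) + U(5))**2 = (32 + (9 + 5)/(-12 + 5))**2 = (32 + 14/(-7))**2 = (32 - 1/7*14)**2 = (32 - 2)**2 = 30**2 = 900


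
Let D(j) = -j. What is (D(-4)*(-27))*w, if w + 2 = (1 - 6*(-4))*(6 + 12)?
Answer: -48384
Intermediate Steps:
w = 448 (w = -2 + (1 - 6*(-4))*(6 + 12) = -2 + (1 + 24)*18 = -2 + 25*18 = -2 + 450 = 448)
(D(-4)*(-27))*w = (-1*(-4)*(-27))*448 = (4*(-27))*448 = -108*448 = -48384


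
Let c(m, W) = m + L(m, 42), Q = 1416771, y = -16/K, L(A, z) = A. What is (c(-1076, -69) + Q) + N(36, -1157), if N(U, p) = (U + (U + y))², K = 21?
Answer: 626084995/441 ≈ 1.4197e+6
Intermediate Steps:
y = -16/21 ≈ -0.76190
N(U, p) = (-16/21 + 2*U)² (N(U, p) = (U + (U - 16/21))² = (U + (-16/21 + U))² = (-16/21 + 2*U)²)
c(m, W) = 2*m (c(m, W) = m + m = 2*m)
(c(-1076, -69) + Q) + N(36, -1157) = (2*(-1076) + 1416771) + 4*(-8 + 21*36)²/441 = (-2152 + 1416771) + 4*(-8 + 756)²/441 = 1414619 + (4/441)*748² = 1414619 + (4/441)*559504 = 1414619 + 2238016/441 = 626084995/441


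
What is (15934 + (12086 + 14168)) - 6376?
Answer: 35812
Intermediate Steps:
(15934 + (12086 + 14168)) - 6376 = (15934 + 26254) - 6376 = 42188 - 6376 = 35812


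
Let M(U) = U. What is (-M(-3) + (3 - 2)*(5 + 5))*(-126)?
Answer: -1638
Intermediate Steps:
(-M(-3) + (3 - 2)*(5 + 5))*(-126) = (-1*(-3) + (3 - 2)*(5 + 5))*(-126) = (3 + 1*10)*(-126) = (3 + 10)*(-126) = 13*(-126) = -1638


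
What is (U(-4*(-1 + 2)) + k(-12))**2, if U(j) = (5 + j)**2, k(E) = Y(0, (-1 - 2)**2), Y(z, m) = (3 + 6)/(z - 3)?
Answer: 4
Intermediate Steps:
Y(z, m) = 9/(-3 + z)
k(E) = -3 (k(E) = 9/(-3 + 0) = 9/(-3) = 9*(-1/3) = -3)
(U(-4*(-1 + 2)) + k(-12))**2 = ((5 - 4*(-1 + 2))**2 - 3)**2 = ((5 - 4*1)**2 - 3)**2 = ((5 - 4)**2 - 3)**2 = (1**2 - 3)**2 = (1 - 3)**2 = (-2)**2 = 4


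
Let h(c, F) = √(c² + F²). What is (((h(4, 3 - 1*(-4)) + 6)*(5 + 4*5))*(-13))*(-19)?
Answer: 37050 + 6175*√65 ≈ 86835.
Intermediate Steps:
h(c, F) = √(F² + c²)
(((h(4, 3 - 1*(-4)) + 6)*(5 + 4*5))*(-13))*(-19) = (((√((3 - 1*(-4))² + 4²) + 6)*(5 + 4*5))*(-13))*(-19) = (((√((3 + 4)² + 16) + 6)*(5 + 20))*(-13))*(-19) = (((√(7² + 16) + 6)*25)*(-13))*(-19) = (((√(49 + 16) + 6)*25)*(-13))*(-19) = (((√65 + 6)*25)*(-13))*(-19) = (((6 + √65)*25)*(-13))*(-19) = ((150 + 25*√65)*(-13))*(-19) = (-1950 - 325*√65)*(-19) = 37050 + 6175*√65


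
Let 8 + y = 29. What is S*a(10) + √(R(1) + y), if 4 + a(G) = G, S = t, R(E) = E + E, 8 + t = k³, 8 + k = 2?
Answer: -1344 + √23 ≈ -1339.2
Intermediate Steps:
k = -6 (k = -8 + 2 = -6)
y = 21 (y = -8 + 29 = 21)
t = -224 (t = -8 + (-6)³ = -8 - 216 = -224)
R(E) = 2*E
S = -224
a(G) = -4 + G
S*a(10) + √(R(1) + y) = -224*(-4 + 10) + √(2*1 + 21) = -224*6 + √(2 + 21) = -1344 + √23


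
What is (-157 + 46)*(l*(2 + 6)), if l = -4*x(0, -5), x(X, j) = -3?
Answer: -10656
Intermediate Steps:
l = 12 (l = -4*(-3) = 12)
(-157 + 46)*(l*(2 + 6)) = (-157 + 46)*(12*(2 + 6)) = -1332*8 = -111*96 = -10656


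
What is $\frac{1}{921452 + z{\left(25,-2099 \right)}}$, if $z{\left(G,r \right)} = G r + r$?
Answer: $\frac{1}{866878} \approx 1.1536 \cdot 10^{-6}$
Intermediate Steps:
$z{\left(G,r \right)} = r + G r$
$\frac{1}{921452 + z{\left(25,-2099 \right)}} = \frac{1}{921452 - 2099 \left(1 + 25\right)} = \frac{1}{921452 - 54574} = \frac{1}{866878}$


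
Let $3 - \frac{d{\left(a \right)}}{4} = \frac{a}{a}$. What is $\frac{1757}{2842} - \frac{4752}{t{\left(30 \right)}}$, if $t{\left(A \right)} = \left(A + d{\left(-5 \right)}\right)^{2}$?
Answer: $- \frac{391717}{146566} \approx -2.6726$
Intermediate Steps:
$d{\left(a \right)} = 8$ ($d{\left(a \right)} = 12 - 4 \frac{a}{a} = 12 - 4 = 8$)
$t{\left(A \right)} = \left(8 + A\right)^{2}$ ($t{\left(A \right)} = \left(A + 8\right)^{2} = \left(8 + A\right)^{2}$)
$\frac{1757}{2842} - \frac{4752}{t{\left(30 \right)}} = \frac{1757}{2842} - \frac{4752}{\left(8 + 30\right)^{2}} = 1757 \cdot \frac{1}{2842} - \frac{4752}{38^{2}} = \frac{251}{406} - \frac{4752}{1444} = \frac{251}{406} - \frac{1188}{361} = - \frac{391717}{146566}$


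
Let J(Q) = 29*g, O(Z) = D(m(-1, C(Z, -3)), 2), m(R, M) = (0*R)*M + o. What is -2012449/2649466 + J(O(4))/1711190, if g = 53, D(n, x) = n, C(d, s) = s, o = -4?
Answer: -859902593767/1133434931135 ≈ -0.75867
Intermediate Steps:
m(R, M) = -4 (m(R, M) = (0*R)*M - 4 = 0*M - 4 = 0 - 4 = -4)
O(Z) = -4
J(Q) = 1537 (J(Q) = 29*53 = 1537)
-2012449/2649466 + J(O(4))/1711190 = -2012449/2649466 + 1537/1711190 = -859902593767/1133434931135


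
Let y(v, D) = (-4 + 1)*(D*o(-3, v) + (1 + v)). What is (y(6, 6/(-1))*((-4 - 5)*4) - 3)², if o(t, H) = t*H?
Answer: 154181889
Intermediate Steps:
o(t, H) = H*t
y(v, D) = -3 - 3*v + 9*D*v (y(v, D) = (-4 + 1)*(D*(v*(-3)) + (1 + v)) = -3*(D*(-3*v) + (1 + v)) = -3*(-3*D*v + (1 + v)) = -3*(1 + v - 3*D*v) = -3 - 3*v + 9*D*v)
(y(6, 6/(-1))*((-4 - 5)*4) - 3)² = ((-3 - 3*6 + 9*(6/(-1))*6)*((-4 - 5)*4) - 3)² = ((-3 - 18 + 9*(6*(-1))*6)*(-9*4) - 3)² = ((-3 - 18 + 9*(-6)*6)*(-36) - 3)² = ((-3 - 18 - 324)*(-36) - 3)² = (-345*(-36) - 3)² = (12420 - 3)² = 12417² = 154181889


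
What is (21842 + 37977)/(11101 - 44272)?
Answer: -59819/33171 ≈ -1.8034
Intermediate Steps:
(21842 + 37977)/(11101 - 44272) = 59819/(-33171) = 59819*(-1/33171) = -59819/33171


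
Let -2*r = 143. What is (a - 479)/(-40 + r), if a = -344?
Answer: 1646/223 ≈ 7.3812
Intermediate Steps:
r = -143/2 (r = -1/2*143 = -143/2 ≈ -71.500)
(a - 479)/(-40 + r) = (-344 - 479)/(-40 - 143/2) = -823/(-223/2) = -823*(-2/223) = 1646/223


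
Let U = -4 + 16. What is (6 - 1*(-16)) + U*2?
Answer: 46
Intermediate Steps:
U = 12
(6 - 1*(-16)) + U*2 = (6 - 1*(-16)) + 12*2 = (6 + 16) + 24 = 22 + 24 = 46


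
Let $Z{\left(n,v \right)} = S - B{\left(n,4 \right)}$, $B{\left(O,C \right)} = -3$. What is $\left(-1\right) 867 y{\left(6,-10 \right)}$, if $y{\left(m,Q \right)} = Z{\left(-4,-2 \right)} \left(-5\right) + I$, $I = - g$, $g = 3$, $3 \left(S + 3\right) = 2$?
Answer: $5491$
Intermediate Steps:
$S = - \frac{7}{3}$ ($S = -3 + \frac{1}{3} \cdot 2 = -3 + \frac{2}{3} = - \frac{7}{3} \approx -2.3333$)
$Z{\left(n,v \right)} = \frac{2}{3}$ ($Z{\left(n,v \right)} = - \frac{7}{3} - -3 = - \frac{7}{3} + 3 = \frac{2}{3}$)
$I = -3$ ($I = \left(-1\right) 3 = -3$)
$y{\left(m,Q \right)} = - \frac{19}{3}$ ($y{\left(m,Q \right)} = \frac{2}{3} \left(-5\right) - 3 = - \frac{10}{3} - 3 = - \frac{19}{3}$)
$\left(-1\right) 867 y{\left(6,-10 \right)} = \left(-1\right) 867 \left(- \frac{19}{3}\right) = \left(-867\right) \left(- \frac{19}{3}\right) = 5491$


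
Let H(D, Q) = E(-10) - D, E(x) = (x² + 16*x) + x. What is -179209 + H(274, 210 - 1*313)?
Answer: -179553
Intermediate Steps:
E(x) = x² + 17*x
H(D, Q) = -70 - D (H(D, Q) = -10*(17 - 10) - D = -10*7 - D = -70 - D)
-179209 + H(274, 210 - 1*313) = -179209 + (-70 - 1*274) = -179209 + (-70 - 274) = -179209 - 344 = -179553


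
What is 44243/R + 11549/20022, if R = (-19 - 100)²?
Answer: 1049378735/283531542 ≈ 3.7011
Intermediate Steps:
R = 14161 (R = (-119)² = 14161)
44243/R + 11549/20022 = 44243/14161 + 11549/20022 = 1049378735/283531542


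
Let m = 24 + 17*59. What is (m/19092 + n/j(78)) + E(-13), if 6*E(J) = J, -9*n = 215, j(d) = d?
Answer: -5403793/2233764 ≈ -2.4191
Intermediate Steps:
m = 1027 (m = 24 + 1003 = 1027)
n = -215/9 (n = -⅑*215 = -215/9 ≈ -23.889)
E(J) = J/6
(m/19092 + n/j(78)) + E(-13) = (1027/19092 - 215/9/78) + (⅙)*(-13) = (1027*(1/19092) - 215/9*1/78) - 13/6 = (1027/19092 - 215/702) - 13/6 = -563971/2233764 - 13/6 = -5403793/2233764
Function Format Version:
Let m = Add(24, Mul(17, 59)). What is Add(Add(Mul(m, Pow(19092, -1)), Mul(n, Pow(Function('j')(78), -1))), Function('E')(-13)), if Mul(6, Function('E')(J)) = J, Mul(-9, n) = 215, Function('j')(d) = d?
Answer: Rational(-5403793, 2233764) ≈ -2.4191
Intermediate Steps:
m = 1027 (m = Add(24, 1003) = 1027)
n = Rational(-215, 9) (n = Mul(Rational(-1, 9), 215) = Rational(-215, 9) ≈ -23.889)
Function('E')(J) = Mul(Rational(1, 6), J)
Add(Add(Mul(m, Pow(19092, -1)), Mul(n, Pow(Function('j')(78), -1))), Function('E')(-13)) = Add(Add(Mul(1027, Pow(19092, -1)), Mul(Rational(-215, 9), Pow(78, -1))), Mul(Rational(1, 6), -13)) = Add(Add(Mul(1027, Rational(1, 19092)), Mul(Rational(-215, 9), Rational(1, 78))), Rational(-13, 6)) = Add(Add(Rational(1027, 19092), Rational(-215, 702)), Rational(-13, 6)) = Add(Rational(-563971, 2233764), Rational(-13, 6)) = Rational(-5403793, 2233764)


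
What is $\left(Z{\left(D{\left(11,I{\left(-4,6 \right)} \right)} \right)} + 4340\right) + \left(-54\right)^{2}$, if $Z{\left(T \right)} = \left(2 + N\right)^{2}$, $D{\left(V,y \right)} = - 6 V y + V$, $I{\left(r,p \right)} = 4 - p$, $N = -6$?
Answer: $7272$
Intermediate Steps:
$D{\left(V,y \right)} = V - 6 V y$ ($D{\left(V,y \right)} = - 6 V y + V = V - 6 V y$)
$Z{\left(T \right)} = 16$ ($Z{\left(T \right)} = \left(2 - 6\right)^{2} = \left(-4\right)^{2} = 16$)
$\left(Z{\left(D{\left(11,I{\left(-4,6 \right)} \right)} \right)} + 4340\right) + \left(-54\right)^{2} = \left(16 + 4340\right) + \left(-54\right)^{2} = 4356 + 2916 = 7272$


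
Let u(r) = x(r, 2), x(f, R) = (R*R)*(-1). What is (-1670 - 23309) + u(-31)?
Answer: -24983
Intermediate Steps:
x(f, R) = -R² (x(f, R) = R²*(-1) = -R²)
u(r) = -4 (u(r) = -1*2² = -1*4 = -4)
(-1670 - 23309) + u(-31) = (-1670 - 23309) - 4 = -24979 - 4 = -24983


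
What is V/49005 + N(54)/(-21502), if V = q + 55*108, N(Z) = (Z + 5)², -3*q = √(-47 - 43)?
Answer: -28865/709566 - I*√10/49005 ≈ -0.04068 - 6.453e-5*I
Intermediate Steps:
q = -I*√10 (q = -√(-47 - 43)/3 = -I*√10 ≈ -3.1623*I)
N(Z) = (5 + Z)²
V = 5940 - I*√10 (V = -I*√10 + 55*108 = -I*√10 + 5940 = 5940 - I*√10 ≈ 5940.0 - 3.1623*I)
V/49005 + N(54)/(-21502) = (5940 - I*√10)/49005 + (5 + 54)²/(-21502) = (5940 - I*√10)*(1/49005) + 59²*(-1/21502) = (4/33 - I*√10/49005) + 3481*(-1/21502) = (4/33 - I*√10/49005) - 3481/21502 = -28865/709566 - I*√10/49005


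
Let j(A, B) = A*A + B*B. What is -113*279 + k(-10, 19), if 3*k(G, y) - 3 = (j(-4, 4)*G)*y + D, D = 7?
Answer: -100651/3 ≈ -33550.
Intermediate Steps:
j(A, B) = A² + B²
k(G, y) = 10/3 + 32*G*y/3 (k(G, y) = 1 + ((((-4)² + 4²)*G)*y + 7)/3 = 1 + (((16 + 16)*G)*y + 7)/3 = 1 + ((32*G)*y + 7)/3 = 1 + (32*G*y + 7)/3 = 1 + (7 + 32*G*y)/3 = 1 + (7/3 + 32*G*y/3) = 10/3 + 32*G*y/3)
-113*279 + k(-10, 19) = -113*279 + (10/3 + (32/3)*(-10)*19) = -31527 + (10/3 - 6080/3) = -31527 - 6070/3 = -100651/3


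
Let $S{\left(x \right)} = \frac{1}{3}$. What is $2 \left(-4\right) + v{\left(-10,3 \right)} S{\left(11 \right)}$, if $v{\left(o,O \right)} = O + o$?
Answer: $- \frac{31}{3} \approx -10.333$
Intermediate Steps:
$S{\left(x \right)} = \frac{1}{3}$
$2 \left(-4\right) + v{\left(-10,3 \right)} S{\left(11 \right)} = 2 \left(-4\right) + \left(3 - 10\right) \frac{1}{3} = -8 - \frac{7}{3} = - \frac{31}{3}$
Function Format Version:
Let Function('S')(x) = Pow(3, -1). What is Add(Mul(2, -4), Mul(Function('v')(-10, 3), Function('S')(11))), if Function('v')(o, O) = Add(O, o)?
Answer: Rational(-31, 3) ≈ -10.333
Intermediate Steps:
Function('S')(x) = Rational(1, 3)
Add(Mul(2, -4), Mul(Function('v')(-10, 3), Function('S')(11))) = Add(Mul(2, -4), Mul(Add(3, -10), Rational(1, 3))) = Add(-8, Mul(-7, Rational(1, 3))) = Add(-8, Rational(-7, 3)) = Rational(-31, 3)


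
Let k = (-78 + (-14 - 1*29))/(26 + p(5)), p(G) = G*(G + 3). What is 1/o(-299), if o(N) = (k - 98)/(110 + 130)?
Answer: -1440/599 ≈ -2.4040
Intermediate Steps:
p(G) = G*(3 + G)
k = -11/6 (k = (-78 + (-14 - 1*29))/(26 + 5*(3 + 5)) = (-78 + (-14 - 29))/(26 + 5*8) = (-78 - 43)/(26 + 40) = -121/66 = -121*1/66 = -11/6 ≈ -1.8333)
o(N) = -599/1440 (o(N) = (-11/6 - 98)/(110 + 130) = -599/6/240 = -599/6*1/240 = -599/1440)
1/o(-299) = 1/(-599/1440) = -1440/599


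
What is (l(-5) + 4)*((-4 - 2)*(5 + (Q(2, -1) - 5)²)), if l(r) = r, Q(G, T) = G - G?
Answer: 180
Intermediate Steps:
Q(G, T) = 0
(l(-5) + 4)*((-4 - 2)*(5 + (Q(2, -1) - 5)²)) = (-5 + 4)*((-4 - 2)*(5 + (0 - 5)²)) = -(-6)*(5 + (-5)²) = -(-6)*(5 + 25) = -(-6)*30 = -1*(-180) = 180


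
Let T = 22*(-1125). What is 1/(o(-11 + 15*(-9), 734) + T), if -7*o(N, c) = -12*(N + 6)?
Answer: -1/24990 ≈ -4.0016e-5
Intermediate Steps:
T = -24750
o(N, c) = 72/7 + 12*N/7 (o(N, c) = -(-12)*(N + 6)/7 = -(-12)*(6 + N)/7 = -(-72 - 12*N)/7 = 72/7 + 12*N/7)
1/(o(-11 + 15*(-9), 734) + T) = 1/((72/7 + 12*(-11 + 15*(-9))/7) - 24750) = 1/((72/7 + 12*(-11 - 135)/7) - 24750) = 1/((72/7 + (12/7)*(-146)) - 24750) = 1/((72/7 - 1752/7) - 24750) = 1/(-240 - 24750) = 1/(-24990) = -1/24990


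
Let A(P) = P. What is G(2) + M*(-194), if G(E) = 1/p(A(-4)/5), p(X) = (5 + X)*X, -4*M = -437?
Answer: -1780363/84 ≈ -21195.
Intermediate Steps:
M = 437/4 (M = -¼*(-437) = 437/4 ≈ 109.25)
p(X) = X*(5 + X)
G(E) = -25/84 (G(E) = 1/((-4/5)*(5 - 4/5)) = 1/((-4*⅕)*(5 - 4*⅕)) = 1/(-4*(5 - ⅘)/5) = 1/(-⅘*21/5) = 1/(-84/25) = -25/84)
G(2) + M*(-194) = -25/84 + (437/4)*(-194) = -25/84 - 42389/2 = -1780363/84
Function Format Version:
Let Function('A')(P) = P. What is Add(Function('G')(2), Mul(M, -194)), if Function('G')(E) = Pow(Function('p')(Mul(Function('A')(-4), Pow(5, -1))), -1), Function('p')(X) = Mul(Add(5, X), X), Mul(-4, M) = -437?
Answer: Rational(-1780363, 84) ≈ -21195.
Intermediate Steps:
M = Rational(437, 4) (M = Mul(Rational(-1, 4), -437) = Rational(437, 4) ≈ 109.25)
Function('p')(X) = Mul(X, Add(5, X))
Function('G')(E) = Rational(-25, 84) (Function('G')(E) = Pow(Mul(Mul(-4, Pow(5, -1)), Add(5, Mul(-4, Pow(5, -1)))), -1) = Pow(Mul(Mul(-4, Rational(1, 5)), Add(5, Mul(-4, Rational(1, 5)))), -1) = Pow(Mul(Rational(-4, 5), Add(5, Rational(-4, 5))), -1) = Pow(Mul(Rational(-4, 5), Rational(21, 5)), -1) = Pow(Rational(-84, 25), -1) = Rational(-25, 84))
Add(Function('G')(2), Mul(M, -194)) = Add(Rational(-25, 84), Mul(Rational(437, 4), -194)) = Add(Rational(-25, 84), Rational(-42389, 2)) = Rational(-1780363, 84)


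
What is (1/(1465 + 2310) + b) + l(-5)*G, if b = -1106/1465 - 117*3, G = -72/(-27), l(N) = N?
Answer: -1211444186/3318225 ≈ -365.09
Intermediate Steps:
G = 8/3 (G = -72*(-1/27) = 8/3 ≈ 2.6667)
b = -515321/1465 (b = -1106*1/1465 - 1*351 = -1106/1465 - 351 = -515321/1465 ≈ -351.75)
(1/(1465 + 2310) + b) + l(-5)*G = (1/(1465 + 2310) - 515321/1465) - 5*8/3 = (1/3775 - 515321/1465) - 40/3 = -389067062/1106075 - 40/3 = -1211444186/3318225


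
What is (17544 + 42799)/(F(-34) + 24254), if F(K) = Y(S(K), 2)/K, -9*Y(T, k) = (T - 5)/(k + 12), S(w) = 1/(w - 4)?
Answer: 9823357656/3948356977 ≈ 2.4880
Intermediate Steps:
S(w) = 1/(-4 + w)
Y(T, k) = -(-5 + T)/(9*(12 + k)) (Y(T, k) = -(T - 5)/(9*(k + 12)) = -(-5 + T)/(9*(12 + k)))
F(K) = (5/126 - 1/(126*(-4 + K)))/K (F(K) = ((5 - 1/(-4 + K))/(9*(12 + 2)))/K = ((⅑)*(5 - 1/(-4 + K))/14)/K = ((⅑)*(1/14)*(5 - 1/(-4 + K)))/K = (5/126 - 1/(126*(-4 + K)))/K)
(17544 + 42799)/(F(-34) + 24254) = (17544 + 42799)/((1/126)*(-21 + 5*(-34))/(-34*(-4 - 34)) + 24254) = 60343/((1/126)*(-1/34)*(-21 - 170)/(-38) + 24254) = 60343/((1/126)*(-1/34)*(-1/38)*(-191) + 24254) = 60343/(-191/162792 + 24254) = 60343/(3948356977/162792) = 60343*(162792/3948356977) = 9823357656/3948356977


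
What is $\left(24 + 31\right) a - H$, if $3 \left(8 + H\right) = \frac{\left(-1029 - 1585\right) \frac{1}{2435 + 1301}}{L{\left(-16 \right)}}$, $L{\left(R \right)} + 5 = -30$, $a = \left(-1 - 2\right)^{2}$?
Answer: $\frac{98657113}{196140} \approx 502.99$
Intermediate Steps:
$a = 9$ ($a = \left(-3\right)^{2} = 9$)
$L{\left(R \right)} = -35$ ($L{\left(R \right)} = -5 - 30 = -35$)
$H = - \frac{1567813}{196140}$ ($H = -8 + \frac{\frac{-1029 - 1585}{2435 + 1301} \frac{1}{-35}}{3} = -8 + \frac{- \frac{2614}{3736} \left(- \frac{1}{35}\right)}{3} = -8 + \frac{\left(-2614\right) \frac{1}{3736} \left(- \frac{1}{35}\right)}{3} = -8 + \frac{\left(- \frac{1307}{1868}\right) \left(- \frac{1}{35}\right)}{3} = -8 + \frac{1}{3} \cdot \frac{1307}{65380} = -8 + \frac{1307}{196140} = - \frac{1567813}{196140} \approx -7.9933$)
$\left(24 + 31\right) a - H = \left(24 + 31\right) 9 - - \frac{1567813}{196140} = 55 \cdot 9 + \frac{1567813}{196140} = 495 + \frac{1567813}{196140} = \frac{98657113}{196140}$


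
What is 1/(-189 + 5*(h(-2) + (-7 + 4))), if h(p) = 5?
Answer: -1/179 ≈ -0.0055866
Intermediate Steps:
1/(-189 + 5*(h(-2) + (-7 + 4))) = 1/(-189 + 5*(5 + (-7 + 4))) = 1/(-189 + 5*(5 - 3)) = 1/(-189 + 5*2) = 1/(-189 + 10) = 1/(-179) = -1/179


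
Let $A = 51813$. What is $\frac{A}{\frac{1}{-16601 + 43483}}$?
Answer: $1392837066$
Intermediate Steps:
$\frac{A}{\frac{1}{-16601 + 43483}} = \frac{51813}{\frac{1}{-16601 + 43483}} = \frac{51813}{\frac{1}{26882}} = 51813 \frac{1}{\frac{1}{26882}} = 51813 \cdot 26882 = 1392837066$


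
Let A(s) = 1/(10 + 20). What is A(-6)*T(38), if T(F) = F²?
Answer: 722/15 ≈ 48.133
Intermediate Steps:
A(s) = 1/30
A(-6)*T(38) = (1/30)*38² = (1/30)*1444 = 722/15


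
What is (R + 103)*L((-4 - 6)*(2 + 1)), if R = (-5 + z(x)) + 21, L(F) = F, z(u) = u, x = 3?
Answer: -3660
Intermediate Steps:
R = 19 (R = (-5 + 3) + 21 = -2 + 21 = 19)
(R + 103)*L((-4 - 6)*(2 + 1)) = (19 + 103)*((-4 - 6)*(2 + 1)) = 122*(-10*3) = 122*(-30) = -3660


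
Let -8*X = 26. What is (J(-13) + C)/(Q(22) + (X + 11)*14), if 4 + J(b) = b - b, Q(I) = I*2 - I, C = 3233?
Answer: 6458/261 ≈ 24.743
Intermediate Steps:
X = -13/4 (X = -⅛*26 = -13/4 ≈ -3.2500)
Q(I) = I (Q(I) = 2*I - I = I)
J(b) = -4 (J(b) = -4 + (b - b) = -4 + 0 = -4)
(J(-13) + C)/(Q(22) + (X + 11)*14) = (-4 + 3233)/(22 + (-13/4 + 11)*14) = 3229/(22 + (31/4)*14) = 3229/(22 + 217/2) = 3229/(261/2) = 3229*(2/261) = 6458/261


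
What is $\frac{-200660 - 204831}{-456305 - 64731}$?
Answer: $\frac{405491}{521036} \approx 0.77824$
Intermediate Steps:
$\frac{-200660 - 204831}{-456305 - 64731} = - \frac{405491}{-521036} = \left(-405491\right) \left(- \frac{1}{521036}\right) = \frac{405491}{521036}$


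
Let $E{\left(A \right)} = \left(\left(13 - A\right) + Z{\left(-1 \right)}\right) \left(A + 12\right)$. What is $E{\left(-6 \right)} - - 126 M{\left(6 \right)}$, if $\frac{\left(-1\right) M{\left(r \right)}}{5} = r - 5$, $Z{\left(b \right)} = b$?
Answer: $-522$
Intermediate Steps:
$M{\left(r \right)} = 25 - 5 r$ ($M{\left(r \right)} = - 5 \left(r - 5\right) = - 5 \left(-5 + r\right) = 25 - 5 r$)
$E{\left(A \right)} = \left(12 + A\right) \left(12 - A\right)$ ($E{\left(A \right)} = \left(\left(13 - A\right) - 1\right) \left(A + 12\right) = \left(12 - A\right) \left(12 + A\right) = \left(12 + A\right) \left(12 - A\right)$)
$E{\left(-6 \right)} - - 126 M{\left(6 \right)} = \left(144 - \left(-6\right)^{2}\right) - - 126 \left(25 - 30\right) = \left(144 - 36\right) - - 126 \left(25 - 30\right) = \left(144 - 36\right) - \left(-126\right) \left(-5\right) = 108 - 630 = -522$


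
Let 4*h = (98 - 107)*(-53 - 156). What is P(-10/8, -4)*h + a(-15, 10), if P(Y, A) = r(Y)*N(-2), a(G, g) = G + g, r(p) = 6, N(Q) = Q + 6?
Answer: 11281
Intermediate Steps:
N(Q) = 6 + Q
h = 1881/4 (h = ((98 - 107)*(-53 - 156))/4 = (-9*(-209))/4 = (¼)*1881 = 1881/4 ≈ 470.25)
P(Y, A) = 24 (P(Y, A) = 6*(6 - 2) = 6*4 = 24)
P(-10/8, -4)*h + a(-15, 10) = 24*(1881/4) + (-15 + 10) = 11286 - 5 = 11281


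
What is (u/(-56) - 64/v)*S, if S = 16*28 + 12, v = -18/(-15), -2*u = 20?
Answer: -513475/21 ≈ -24451.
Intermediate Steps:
u = -10 (u = -½*20 = -10)
v = 6/5 (v = -18*(-1/15) = 6/5 ≈ 1.2000)
S = 460 (S = 448 + 12 = 460)
(u/(-56) - 64/v)*S = (-10/(-56) - 64/6/5)*460 = (-10*(-1/56) - 64*⅚)*460 = (5/28 - 160/3)*460 = -4465/84*460 = -513475/21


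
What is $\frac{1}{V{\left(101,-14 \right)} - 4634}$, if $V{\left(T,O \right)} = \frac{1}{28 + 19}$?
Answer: $- \frac{47}{217797} \approx -0.0002158$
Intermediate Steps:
$V{\left(T,O \right)} = \frac{1}{47}$
$\frac{1}{V{\left(101,-14 \right)} - 4634} = \frac{1}{\frac{1}{47} - 4634} = \frac{1}{- \frac{217797}{47}} = - \frac{47}{217797}$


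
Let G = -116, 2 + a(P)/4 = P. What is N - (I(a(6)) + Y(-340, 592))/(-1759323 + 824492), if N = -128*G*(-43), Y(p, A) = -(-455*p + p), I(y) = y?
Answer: -596856093928/934831 ≈ -6.3846e+5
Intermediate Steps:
a(P) = -8 + 4*P
Y(p, A) = 454*p (Y(p, A) = -(-454)*p = 454*p)
N = -638464 (N = -128*(-116)*(-43) = 14848*(-43) = -638464)
N - (I(a(6)) + Y(-340, 592))/(-1759323 + 824492) = -638464 - ((-8 + 4*6) + 454*(-340))/(-1759323 + 824492) = -638464 - ((-8 + 24) - 154360)/(-934831) = -638464 - (16 - 154360)*(-1)/934831 = -638464 - (-154344)*(-1)/934831 = -638464 - 1*154344/934831 = -638464 - 154344/934831 = -596856093928/934831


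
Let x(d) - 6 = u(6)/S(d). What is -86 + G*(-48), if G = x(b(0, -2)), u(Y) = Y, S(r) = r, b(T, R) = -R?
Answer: -518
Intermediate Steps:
x(d) = 6 + 6/d
G = 9 (G = 6 + 6/((-1*(-2))) = 6 + 6/2 = 6 + 6*(½) = 6 + 3 = 9)
-86 + G*(-48) = -86 + 9*(-48) = -86 - 432 = -518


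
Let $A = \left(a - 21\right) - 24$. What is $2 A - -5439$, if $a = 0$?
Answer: $5349$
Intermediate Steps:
$A = -45$ ($A = \left(0 - 21\right) - 24 = -21 - 24 = -45$)
$2 A - -5439 = 2 \left(-45\right) - -5439 = -90 + 5439 = 5349$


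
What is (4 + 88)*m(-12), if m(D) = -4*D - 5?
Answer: 3956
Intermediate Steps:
m(D) = -5 - 4*D
(4 + 88)*m(-12) = (4 + 88)*(-5 - 4*(-12)) = 92*(-5 + 48) = 92*43 = 3956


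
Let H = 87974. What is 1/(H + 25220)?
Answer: 1/113194 ≈ 8.8344e-6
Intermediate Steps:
1/(H + 25220) = 1/(87974 + 25220) = 1/113194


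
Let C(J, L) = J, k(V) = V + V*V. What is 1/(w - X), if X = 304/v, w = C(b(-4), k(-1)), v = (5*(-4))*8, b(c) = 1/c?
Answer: 20/33 ≈ 0.60606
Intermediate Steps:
k(V) = V + V²
v = -160 (v = -20*8 = -160)
w = -¼ (w = 1/(-4) = -¼ ≈ -0.25000)
X = -19/10 (X = 304/(-160) = 304*(-1/160) = -19/10 ≈ -1.9000)
1/(w - X) = 1/(-¼ - 1*(-19/10)) = 1/(-¼ + 19/10) = 1/(33/20) = 20/33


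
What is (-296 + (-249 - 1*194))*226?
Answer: -167014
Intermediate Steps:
(-296 + (-249 - 1*194))*226 = (-296 + (-249 - 194))*226 = (-296 - 443)*226 = -739*226 = -167014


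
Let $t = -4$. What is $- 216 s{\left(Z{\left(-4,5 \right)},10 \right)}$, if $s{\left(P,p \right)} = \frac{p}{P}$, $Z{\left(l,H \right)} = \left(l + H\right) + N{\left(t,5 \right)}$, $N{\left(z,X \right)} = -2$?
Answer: $2160$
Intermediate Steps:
$Z{\left(l,H \right)} = -2 + H + l$ ($Z{\left(l,H \right)} = \left(l + H\right) - 2 = \left(H + l\right) - 2 = -2 + H + l$)
$- 216 s{\left(Z{\left(-4,5 \right)},10 \right)} = - 216 \frac{10}{-2 + 5 - 4} = - 216 \frac{10}{-1} = - 216 \cdot 10 \left(-1\right) = - 216 \left(-10\right) = \left(-1\right) \left(-2160\right) = 2160$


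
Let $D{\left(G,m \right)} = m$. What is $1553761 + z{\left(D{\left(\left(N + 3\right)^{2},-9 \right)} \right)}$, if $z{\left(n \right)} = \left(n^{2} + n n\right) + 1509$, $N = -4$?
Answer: $1555432$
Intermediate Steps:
$z{\left(n \right)} = 1509 + 2 n^{2}$ ($z{\left(n \right)} = \left(n^{2} + n^{2}\right) + 1509 = 2 n^{2} + 1509 = 1509 + 2 n^{2}$)
$1553761 + z{\left(D{\left(\left(N + 3\right)^{2},-9 \right)} \right)} = 1553761 + \left(1509 + 2 \left(-9\right)^{2}\right) = 1553761 + \left(1509 + 2 \cdot 81\right) = 1553761 + \left(1509 + 162\right) = 1553761 + 1671 = 1555432$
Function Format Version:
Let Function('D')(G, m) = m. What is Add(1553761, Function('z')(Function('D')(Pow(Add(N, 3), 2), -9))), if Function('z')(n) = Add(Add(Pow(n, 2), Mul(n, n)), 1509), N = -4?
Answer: 1555432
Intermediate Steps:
Function('z')(n) = Add(1509, Mul(2, Pow(n, 2))) (Function('z')(n) = Add(Add(Pow(n, 2), Pow(n, 2)), 1509) = Add(Mul(2, Pow(n, 2)), 1509) = Add(1509, Mul(2, Pow(n, 2))))
Add(1553761, Function('z')(Function('D')(Pow(Add(N, 3), 2), -9))) = Add(1553761, Add(1509, Mul(2, Pow(-9, 2)))) = Add(1553761, Add(1509, Mul(2, 81))) = Add(1553761, Add(1509, 162)) = Add(1553761, 1671) = 1555432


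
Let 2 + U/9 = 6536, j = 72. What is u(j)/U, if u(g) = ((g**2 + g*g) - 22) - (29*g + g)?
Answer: 4093/29403 ≈ 0.13920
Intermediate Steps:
U = 58806 (U = -18 + 9*6536 = -18 + 58824 = 58806)
u(g) = -22 - 30*g + 2*g**2 (u(g) = ((g**2 + g**2) - 22) - 30*g = (2*g**2 - 22) - 30*g = (-22 + 2*g**2) - 30*g = -22 - 30*g + 2*g**2)
u(j)/U = (-22 - 30*72 + 2*72**2)/58806 = (-22 - 2160 + 2*5184)*(1/58806) = (-22 - 2160 + 10368)*(1/58806) = 8186*(1/58806) = 4093/29403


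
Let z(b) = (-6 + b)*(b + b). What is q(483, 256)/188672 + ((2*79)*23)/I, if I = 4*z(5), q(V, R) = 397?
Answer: -85702271/943360 ≈ -90.848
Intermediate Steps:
z(b) = 2*b*(-6 + b) (z(b) = (-6 + b)*(2*b) = 2*b*(-6 + b))
I = -40 (I = 4*(2*5*(-6 + 5)) = 4*(2*5*(-1)) = 4*(-10) = -40)
q(483, 256)/188672 + ((2*79)*23)/I = 397/188672 + ((2*79)*23)/(-40) = 397*(1/188672) + (158*23)*(-1/40) = 397/188672 + 3634*(-1/40) = 397/188672 - 1817/20 = -85702271/943360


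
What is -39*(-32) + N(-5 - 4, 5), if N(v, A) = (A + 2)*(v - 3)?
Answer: 1164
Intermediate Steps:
N(v, A) = (-3 + v)*(2 + A) (N(v, A) = (2 + A)*(-3 + v) = (-3 + v)*(2 + A))
-39*(-32) + N(-5 - 4, 5) = -39*(-32) + (-6 - 3*5 + 2*(-5 - 4) + 5*(-5 - 4)) = 1248 + (-6 - 15 + 2*(-9) + 5*(-9)) = 1248 + (-6 - 15 - 18 - 45) = 1248 - 84 = 1164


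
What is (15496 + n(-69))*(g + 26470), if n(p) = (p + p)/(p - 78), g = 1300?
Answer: 21087149500/49 ≈ 4.3035e+8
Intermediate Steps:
n(p) = 2*p/(-78 + p) (n(p) = (2*p)/(-78 + p) = 2*p/(-78 + p))
(15496 + n(-69))*(g + 26470) = (15496 + 2*(-69)/(-78 - 69))*(1300 + 26470) = (15496 + 2*(-69)/(-147))*27770 = (15496 + 2*(-69)*(-1/147))*27770 = (15496 + 46/49)*27770 = (759350/49)*27770 = 21087149500/49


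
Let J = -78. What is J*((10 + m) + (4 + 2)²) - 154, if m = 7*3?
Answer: -5380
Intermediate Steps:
m = 21
J*((10 + m) + (4 + 2)²) - 154 = -78*((10 + 21) + (4 + 2)²) - 154 = -78*(31 + 6²) - 154 = -78*(31 + 36) - 154 = -78*67 - 154 = -5226 - 154 = -5380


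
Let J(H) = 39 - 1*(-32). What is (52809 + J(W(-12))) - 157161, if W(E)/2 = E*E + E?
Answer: -104281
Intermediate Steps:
W(E) = 2*E + 2*E² (W(E) = 2*(E*E + E) = 2*(E² + E) = 2*(E + E²) = 2*E + 2*E²)
J(H) = 71 (J(H) = 39 + 32 = 71)
(52809 + J(W(-12))) - 157161 = (52809 + 71) - 157161 = 52880 - 157161 = -104281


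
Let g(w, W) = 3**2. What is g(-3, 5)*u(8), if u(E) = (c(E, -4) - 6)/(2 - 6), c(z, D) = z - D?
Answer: -27/2 ≈ -13.500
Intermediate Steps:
g(w, W) = 9
u(E) = 1/2 - E/4 (u(E) = ((E - 1*(-4)) - 6)/(2 - 6) = ((E + 4) - 6)/(-4) = ((4 + E) - 6)*(-1/4) = (-2 + E)*(-1/4) = 1/2 - E/4)
g(-3, 5)*u(8) = 9*(1/2 - 1/4*8) = 9*(1/2 - 2) = 9*(-3/2) = -27/2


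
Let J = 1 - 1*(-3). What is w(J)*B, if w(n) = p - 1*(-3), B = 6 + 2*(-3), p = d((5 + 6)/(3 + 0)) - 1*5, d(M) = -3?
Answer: 0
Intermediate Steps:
J = 4 (J = 1 + 3 = 4)
p = -8 (p = -3 - 1*5 = -3 - 5 = -8)
B = 0 (B = 6 - 6 = 0)
w(n) = -5 (w(n) = -8 - 1*(-3) = -8 + 3 = -5)
w(J)*B = -5*0 = 0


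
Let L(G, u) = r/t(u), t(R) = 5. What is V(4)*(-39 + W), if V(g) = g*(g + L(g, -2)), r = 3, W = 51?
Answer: 1104/5 ≈ 220.80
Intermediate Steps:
L(G, u) = ⅗ (L(G, u) = 3/5 = 3*(⅕) = ⅗)
V(g) = g*(⅗ + g) (V(g) = g*(g + ⅗) = g*(⅗ + g))
V(4)*(-39 + W) = ((⅕)*4*(3 + 5*4))*(-39 + 51) = ((⅕)*4*(3 + 20))*12 = ((⅕)*4*23)*12 = (92/5)*12 = 1104/5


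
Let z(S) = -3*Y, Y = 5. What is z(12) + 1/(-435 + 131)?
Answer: -4561/304 ≈ -15.003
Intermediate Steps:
z(S) = -15 (z(S) = -3*5 = -15)
z(12) + 1/(-435 + 131) = -15 + 1/(-435 + 131) = -15 + 1/(-304) = -15 - 1/304 = -4561/304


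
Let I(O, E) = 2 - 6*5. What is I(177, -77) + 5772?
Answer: 5744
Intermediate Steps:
I(O, E) = -28 (I(O, E) = 2 - 30 = -28)
I(177, -77) + 5772 = -28 + 5772 = 5744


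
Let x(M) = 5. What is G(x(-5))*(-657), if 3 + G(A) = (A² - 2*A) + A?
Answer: -11169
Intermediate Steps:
G(A) = -3 + A² - A (G(A) = -3 + ((A² - 2*A) + A) = -3 + (A² - A) = -3 + A² - A)
G(x(-5))*(-657) = (-3 + 5² - 1*5)*(-657) = (-3 + 25 - 5)*(-657) = 17*(-657) = -11169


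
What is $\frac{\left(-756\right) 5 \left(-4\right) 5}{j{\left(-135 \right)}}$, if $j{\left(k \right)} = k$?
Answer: $-560$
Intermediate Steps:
$\frac{\left(-756\right) 5 \left(-4\right) 5}{j{\left(-135 \right)}} = \frac{\left(-756\right) 5 \left(-4\right) 5}{-135} = - 756 \left(\left(-20\right) 5\right) \left(- \frac{1}{135}\right) = \left(-756\right) \left(-100\right) \left(- \frac{1}{135}\right) = 75600 \left(- \frac{1}{135}\right) = -560$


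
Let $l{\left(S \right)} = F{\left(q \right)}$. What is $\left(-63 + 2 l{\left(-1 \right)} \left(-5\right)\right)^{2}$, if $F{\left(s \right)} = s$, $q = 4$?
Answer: $10609$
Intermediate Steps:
$l{\left(S \right)} = 4$
$\left(-63 + 2 l{\left(-1 \right)} \left(-5\right)\right)^{2} = \left(-63 + 2 \cdot 4 \left(-5\right)\right)^{2} = \left(-63 + 8 \left(-5\right)\right)^{2} = \left(-63 - 40\right)^{2} = \left(-103\right)^{2} = 10609$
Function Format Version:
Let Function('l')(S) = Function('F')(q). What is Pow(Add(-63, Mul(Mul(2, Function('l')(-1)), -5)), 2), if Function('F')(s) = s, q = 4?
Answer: 10609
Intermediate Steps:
Function('l')(S) = 4
Pow(Add(-63, Mul(Mul(2, Function('l')(-1)), -5)), 2) = Pow(Add(-63, Mul(Mul(2, 4), -5)), 2) = Pow(Add(-63, Mul(8, -5)), 2) = Pow(Add(-63, -40), 2) = Pow(-103, 2) = 10609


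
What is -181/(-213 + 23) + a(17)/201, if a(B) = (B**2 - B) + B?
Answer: 91291/38190 ≈ 2.3904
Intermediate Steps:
a(B) = B**2
-181/(-213 + 23) + a(17)/201 = -181/(-213 + 23) + 17**2/201 = -181/(-190) + 289*(1/201) = -181*(-1/190) + 289/201 = 181/190 + 289/201 = 91291/38190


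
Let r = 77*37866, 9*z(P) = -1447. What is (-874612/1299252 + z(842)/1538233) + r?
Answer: 4370356219954484150/1498914226287 ≈ 2.9157e+6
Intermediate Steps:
z(P) = -1447/9 (z(P) = (⅑)*(-1447) = -1447/9)
r = 2915682
(-874612/1299252 + z(842)/1538233) + r = (-874612/1299252 - 1447/9/1538233) + 2915682 = (-874612*1/1299252 - 1447/9*1/1538233) + 2915682 = (-218653/324813 - 1447/13844097) + 2915682 = -1009174448584/1498914226287 + 2915682 = 4370356219954484150/1498914226287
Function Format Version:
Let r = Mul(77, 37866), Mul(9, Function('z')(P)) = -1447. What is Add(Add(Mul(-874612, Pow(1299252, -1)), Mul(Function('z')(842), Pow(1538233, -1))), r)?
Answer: Rational(4370356219954484150, 1498914226287) ≈ 2.9157e+6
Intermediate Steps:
Function('z')(P) = Rational(-1447, 9) (Function('z')(P) = Mul(Rational(1, 9), -1447) = Rational(-1447, 9))
r = 2915682
Add(Add(Mul(-874612, Pow(1299252, -1)), Mul(Function('z')(842), Pow(1538233, -1))), r) = Add(Add(Mul(-874612, Pow(1299252, -1)), Mul(Rational(-1447, 9), Pow(1538233, -1))), 2915682) = Add(Add(Mul(-874612, Rational(1, 1299252)), Mul(Rational(-1447, 9), Rational(1, 1538233))), 2915682) = Add(Add(Rational(-218653, 324813), Rational(-1447, 13844097)), 2915682) = Add(Rational(-1009174448584, 1498914226287), 2915682) = Rational(4370356219954484150, 1498914226287)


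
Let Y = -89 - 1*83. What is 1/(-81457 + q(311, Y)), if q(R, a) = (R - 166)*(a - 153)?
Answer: -1/128582 ≈ -7.7771e-6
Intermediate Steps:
Y = -172 (Y = -89 - 83 = -172)
q(R, a) = (-166 + R)*(-153 + a)
1/(-81457 + q(311, Y)) = 1/(-81457 + (25398 - 166*(-172) - 153*311 + 311*(-172))) = 1/(-81457 + (25398 + 28552 - 47583 - 53492)) = 1/(-81457 - 47125) = 1/(-128582) = -1/128582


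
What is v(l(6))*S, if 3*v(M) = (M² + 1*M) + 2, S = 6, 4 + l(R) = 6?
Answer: 16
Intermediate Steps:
l(R) = 2 (l(R) = -4 + 6 = 2)
v(M) = ⅔ + M/3 + M²/3 (v(M) = ((M² + 1*M) + 2)/3 = ((M² + M) + 2)/3 = ((M + M²) + 2)/3 = (2 + M + M²)/3 = ⅔ + M/3 + M²/3)
v(l(6))*S = (⅔ + (⅓)*2 + (⅓)*2²)*6 = (⅔ + ⅔ + (⅓)*4)*6 = (⅔ + ⅔ + 4/3)*6 = (8/3)*6 = 16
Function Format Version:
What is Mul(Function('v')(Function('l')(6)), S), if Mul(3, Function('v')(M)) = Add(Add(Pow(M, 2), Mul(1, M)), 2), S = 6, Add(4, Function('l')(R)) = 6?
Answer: 16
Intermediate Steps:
Function('l')(R) = 2 (Function('l')(R) = Add(-4, 6) = 2)
Function('v')(M) = Add(Rational(2, 3), Mul(Rational(1, 3), M), Mul(Rational(1, 3), Pow(M, 2))) (Function('v')(M) = Mul(Rational(1, 3), Add(Add(Pow(M, 2), Mul(1, M)), 2)) = Mul(Rational(1, 3), Add(Add(Pow(M, 2), M), 2)) = Mul(Rational(1, 3), Add(Add(M, Pow(M, 2)), 2)) = Mul(Rational(1, 3), Add(2, M, Pow(M, 2))) = Add(Rational(2, 3), Mul(Rational(1, 3), M), Mul(Rational(1, 3), Pow(M, 2))))
Mul(Function('v')(Function('l')(6)), S) = Mul(Add(Rational(2, 3), Mul(Rational(1, 3), 2), Mul(Rational(1, 3), Pow(2, 2))), 6) = Mul(Add(Rational(2, 3), Rational(2, 3), Mul(Rational(1, 3), 4)), 6) = Mul(Add(Rational(2, 3), Rational(2, 3), Rational(4, 3)), 6) = Mul(Rational(8, 3), 6) = 16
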